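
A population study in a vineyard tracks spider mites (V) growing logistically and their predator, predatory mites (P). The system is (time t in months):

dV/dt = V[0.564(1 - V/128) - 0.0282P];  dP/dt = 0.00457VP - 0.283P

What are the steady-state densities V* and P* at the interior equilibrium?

V* ≈ 61.9, P* ≈ 10.3

From dP/dt = 0 with P > 0: 0.00457V* = 0.283, so V* = 61.9.
Substitute into dV/dt = 0: 0.564(1 - 61.9/128) = 0.0282P*.
The bracket is 0.516, giving P* = 0.291/0.0282 = 10.3.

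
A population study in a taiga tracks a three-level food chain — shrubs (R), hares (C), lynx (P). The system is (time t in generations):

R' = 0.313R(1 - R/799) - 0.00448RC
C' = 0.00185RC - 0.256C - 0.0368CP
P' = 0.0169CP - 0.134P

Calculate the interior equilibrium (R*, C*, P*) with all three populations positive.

R* ≈ 708, C* ≈ 7.93, P* ≈ 28.7

From dP/dt = 0: 0.0169C* = 0.134, so C* = 7.93.
From dR/dt = 0: 0.313(1 - R*/799) = 0.00448·7.93, giving R* = 799·(1 - 0.113) = 708.
From dC/dt = 0: 0.00185·708 - 0.256 = 0.0368P*, so P* = 1.05/0.0368 = 28.7.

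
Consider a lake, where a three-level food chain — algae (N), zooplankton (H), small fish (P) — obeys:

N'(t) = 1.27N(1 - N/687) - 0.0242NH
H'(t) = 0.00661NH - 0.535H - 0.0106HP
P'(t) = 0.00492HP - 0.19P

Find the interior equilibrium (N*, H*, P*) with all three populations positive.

From dP/dt = 0: 0.00492H* = 0.19, so H* = 38.6.
From dN/dt = 0: 1.27(1 - N*/687) = 0.0242·38.6, giving N* = 687·(1 - 0.736) = 181.
From dH/dt = 0: 0.00661·181 - 0.535 = 0.0106P*, so P* = 0.664/0.0106 = 62.7.

N* ≈ 181, H* ≈ 38.6, P* ≈ 62.7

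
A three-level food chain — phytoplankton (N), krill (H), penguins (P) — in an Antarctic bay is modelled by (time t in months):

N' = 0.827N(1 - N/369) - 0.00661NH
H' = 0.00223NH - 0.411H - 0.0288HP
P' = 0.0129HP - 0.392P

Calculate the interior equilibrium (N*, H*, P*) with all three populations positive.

From dP/dt = 0: 0.0129H* = 0.392, so H* = 30.4.
From dN/dt = 0: 0.827(1 - N*/369) = 0.00661·30.4, giving N* = 369·(1 - 0.243) = 279.
From dH/dt = 0: 0.00223·279 - 0.411 = 0.0288P*, so P* = 0.212/0.0288 = 7.36.

N* ≈ 279, H* ≈ 30.4, P* ≈ 7.36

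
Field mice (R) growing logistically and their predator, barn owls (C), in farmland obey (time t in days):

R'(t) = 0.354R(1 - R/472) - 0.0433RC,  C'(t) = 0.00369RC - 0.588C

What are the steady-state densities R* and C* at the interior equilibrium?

R* ≈ 159, C* ≈ 5.42

From dC/dt = 0 with C > 0: 0.00369R* = 0.588, so R* = 159.
Substitute into dR/dt = 0: 0.354(1 - 159/472) = 0.0433C*.
The bracket is 0.662, giving C* = 0.234/0.0433 = 5.42.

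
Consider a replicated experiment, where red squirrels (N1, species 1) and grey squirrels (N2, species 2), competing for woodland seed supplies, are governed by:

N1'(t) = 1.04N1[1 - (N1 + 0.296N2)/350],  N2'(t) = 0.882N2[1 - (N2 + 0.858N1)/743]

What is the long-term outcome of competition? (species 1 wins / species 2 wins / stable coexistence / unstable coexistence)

stable coexistence

Compare the nullcline intercepts: K1/α12 = 350/0.296 = 1180 > K2 = 743; K2/α21 = 743/0.858 = 866 > K1 = 350.
Since both inequalities hold, each species can invade when rare, so the interior equilibrium is stable.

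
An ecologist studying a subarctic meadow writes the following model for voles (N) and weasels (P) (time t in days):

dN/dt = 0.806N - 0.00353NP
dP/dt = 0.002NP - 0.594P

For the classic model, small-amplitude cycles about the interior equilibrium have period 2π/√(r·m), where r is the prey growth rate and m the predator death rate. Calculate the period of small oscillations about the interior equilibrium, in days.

T ≈ 9.08 days

Here r = 0.806 and m = 0.594, so r·m = 0.479.
ω = √0.479 = 0.692 per day, hence T = 2π/ω ≈ 9.08 days.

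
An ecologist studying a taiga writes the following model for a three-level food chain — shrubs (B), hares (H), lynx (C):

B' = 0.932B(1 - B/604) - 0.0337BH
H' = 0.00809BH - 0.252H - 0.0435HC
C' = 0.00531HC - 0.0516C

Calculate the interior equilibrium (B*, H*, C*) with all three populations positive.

B* ≈ 392, H* ≈ 9.72, C* ≈ 67.1

From dC/dt = 0: 0.00531H* = 0.0516, so H* = 9.72.
From dB/dt = 0: 0.932(1 - B*/604) = 0.0337·9.72, giving B* = 604·(1 - 0.351) = 392.
From dH/dt = 0: 0.00809·392 - 0.252 = 0.0435C*, so C* = 2.92/0.0435 = 67.1.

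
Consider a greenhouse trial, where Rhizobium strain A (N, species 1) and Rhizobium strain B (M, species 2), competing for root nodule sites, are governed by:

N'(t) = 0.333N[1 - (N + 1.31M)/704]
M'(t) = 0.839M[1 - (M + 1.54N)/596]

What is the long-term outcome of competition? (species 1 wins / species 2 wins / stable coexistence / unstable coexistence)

Compare the nullcline intercepts: K1/α12 = 704/1.31 = 537 < K2 = 596; K2/α21 = 596/1.54 = 387 < K1 = 704.
Since both are reversed, neither can invade when rare; the interior point is a saddle.

unstable coexistence (outcome depends on initial conditions)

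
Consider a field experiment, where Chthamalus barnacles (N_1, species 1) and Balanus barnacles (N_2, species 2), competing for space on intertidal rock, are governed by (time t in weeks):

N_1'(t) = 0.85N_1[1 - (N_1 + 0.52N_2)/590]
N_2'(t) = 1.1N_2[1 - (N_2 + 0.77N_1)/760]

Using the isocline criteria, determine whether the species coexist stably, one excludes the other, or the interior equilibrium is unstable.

stable coexistence

Compare the nullcline intercepts: K1/α12 = 590/0.52 = 1130 > K2 = 760; K2/α21 = 760/0.77 = 987 > K1 = 590.
Since both inequalities hold, each species can invade when rare, so the interior equilibrium is stable.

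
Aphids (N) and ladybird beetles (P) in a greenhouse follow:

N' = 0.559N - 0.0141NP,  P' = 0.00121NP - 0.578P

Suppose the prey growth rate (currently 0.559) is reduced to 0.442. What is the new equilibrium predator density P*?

P* ≈ 31.3

At the interior fixed point, setting dN/dt = 0 with N > 0 fixes P* = (prey growth rate)/(NP coefficient) — independent of the other coefficients.
With the change, P* = 0.442/0.0141 = 31.3; it falls from 39.6.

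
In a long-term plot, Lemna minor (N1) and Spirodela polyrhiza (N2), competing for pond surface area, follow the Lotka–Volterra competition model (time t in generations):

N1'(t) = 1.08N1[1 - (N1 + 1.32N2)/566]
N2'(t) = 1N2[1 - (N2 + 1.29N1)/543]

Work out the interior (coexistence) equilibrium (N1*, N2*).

Setting both brackets to zero gives the nullclines N1 + 1.32N2 = 566 and 1.29N1 + N2 = 543.
Substituting N2 = 543 - 1.29N1 into the first: N1(1 - 1.32·1.29) = 566 - 1.32·543.
So N1* = -151/-0.703 = 215, and then N2* = 543 - 1.29·215 = 266.

N1* ≈ 215, N2* ≈ 266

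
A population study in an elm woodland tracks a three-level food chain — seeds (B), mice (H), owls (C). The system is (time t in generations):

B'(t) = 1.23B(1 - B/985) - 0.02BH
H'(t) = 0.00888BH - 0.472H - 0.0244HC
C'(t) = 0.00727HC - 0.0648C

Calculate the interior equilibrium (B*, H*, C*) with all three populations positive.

B* ≈ 842, H* ≈ 8.91, C* ≈ 287

From dC/dt = 0: 0.00727H* = 0.0648, so H* = 8.91.
From dB/dt = 0: 1.23(1 - B*/985) = 0.02·8.91, giving B* = 985·(1 - 0.145) = 842.
From dH/dt = 0: 0.00888·842 - 0.472 = 0.0244C*, so C* = 7.01/0.0244 = 287.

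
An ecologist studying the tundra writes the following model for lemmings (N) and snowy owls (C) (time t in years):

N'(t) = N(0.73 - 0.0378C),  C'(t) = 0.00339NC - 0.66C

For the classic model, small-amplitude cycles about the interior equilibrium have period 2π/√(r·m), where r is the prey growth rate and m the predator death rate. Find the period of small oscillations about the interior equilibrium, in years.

T ≈ 9.05 years

Here r = 0.73 and m = 0.66, so r·m = 0.482.
ω = √0.482 = 0.694 per year, hence T = 2π/ω ≈ 9.05 years.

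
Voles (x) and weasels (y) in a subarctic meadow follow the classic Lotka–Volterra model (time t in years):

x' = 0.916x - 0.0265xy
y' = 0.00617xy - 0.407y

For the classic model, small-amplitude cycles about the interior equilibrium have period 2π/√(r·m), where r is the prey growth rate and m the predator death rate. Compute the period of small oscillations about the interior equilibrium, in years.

T ≈ 10.3 years

Here r = 0.916 and m = 0.407, so r·m = 0.373.
ω = √0.373 = 0.611 per year, hence T = 2π/ω ≈ 10.3 years.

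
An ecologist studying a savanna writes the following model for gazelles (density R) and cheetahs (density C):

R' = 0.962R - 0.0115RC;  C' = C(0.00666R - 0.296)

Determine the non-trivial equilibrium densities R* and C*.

Set dC/dt = 0 with C > 0: 0.00666R - 0.296 = 0, so R* = 0.296/0.00666 = 44.4.
Set dR/dt = 0 with R > 0: 0.962 - 0.0115C = 0, so C* = 0.962/0.0115 = 83.7.

R* ≈ 44.4, C* ≈ 83.7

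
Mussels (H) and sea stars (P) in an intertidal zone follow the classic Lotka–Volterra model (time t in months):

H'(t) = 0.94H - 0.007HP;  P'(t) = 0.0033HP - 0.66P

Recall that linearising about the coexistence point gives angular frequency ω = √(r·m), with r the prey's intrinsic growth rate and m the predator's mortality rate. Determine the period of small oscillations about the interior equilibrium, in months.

T ≈ 7.98 months

Here r = 0.94 and m = 0.66, so r·m = 0.62.
ω = √0.62 = 0.788 per month, hence T = 2π/ω ≈ 7.98 months.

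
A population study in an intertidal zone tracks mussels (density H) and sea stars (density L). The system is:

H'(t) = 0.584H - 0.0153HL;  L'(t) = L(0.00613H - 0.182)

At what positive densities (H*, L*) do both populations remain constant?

Set dL/dt = 0 with L > 0: 0.00613H - 0.182 = 0, so H* = 0.182/0.00613 = 29.7.
Set dH/dt = 0 with H > 0: 0.584 - 0.0153L = 0, so L* = 0.584/0.0153 = 38.2.

H* ≈ 29.7, L* ≈ 38.2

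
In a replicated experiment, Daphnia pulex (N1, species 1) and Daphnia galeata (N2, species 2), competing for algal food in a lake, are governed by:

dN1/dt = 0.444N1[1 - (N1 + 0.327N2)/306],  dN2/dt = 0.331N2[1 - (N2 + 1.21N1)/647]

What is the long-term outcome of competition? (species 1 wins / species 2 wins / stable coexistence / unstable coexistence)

stable coexistence

Compare the nullcline intercepts: K1/α12 = 306/0.327 = 936 > K2 = 647; K2/α21 = 647/1.21 = 535 > K1 = 306.
Since both inequalities hold, each species can invade when rare, so the interior equilibrium is stable.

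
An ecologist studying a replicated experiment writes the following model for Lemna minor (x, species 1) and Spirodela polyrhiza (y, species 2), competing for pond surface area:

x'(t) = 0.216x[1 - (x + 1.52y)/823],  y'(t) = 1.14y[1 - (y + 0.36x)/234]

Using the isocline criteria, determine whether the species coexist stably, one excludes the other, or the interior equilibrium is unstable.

species 1 excludes species 2

Compare the nullcline intercepts: K1/α12 = 823/1.52 = 541 > K2 = 234; K2/α21 = 234/0.36 = 650 < K1 = 823.
Since the inequalities point opposite ways, species 1 can invade but species 2 cannot.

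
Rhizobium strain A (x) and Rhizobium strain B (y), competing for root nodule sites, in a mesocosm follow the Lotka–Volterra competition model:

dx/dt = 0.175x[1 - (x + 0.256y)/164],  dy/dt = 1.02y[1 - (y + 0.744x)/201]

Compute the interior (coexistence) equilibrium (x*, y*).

Setting both brackets to zero gives the nullclines x + 0.256y = 164 and 0.744x + y = 201.
Substituting y = 201 - 0.744x into the first: x(1 - 0.256·0.744) = 164 - 0.256·201.
So x* = 113/0.81 = 139, and then y* = 201 - 0.744·139 = 97.6.

x* ≈ 139, y* ≈ 97.6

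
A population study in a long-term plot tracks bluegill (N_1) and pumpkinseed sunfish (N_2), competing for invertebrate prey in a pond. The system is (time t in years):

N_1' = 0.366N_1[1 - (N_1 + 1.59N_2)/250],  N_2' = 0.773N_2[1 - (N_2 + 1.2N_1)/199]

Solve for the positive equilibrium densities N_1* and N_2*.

N_1* ≈ 73.1, N_2* ≈ 111

Setting both brackets to zero gives the nullclines N_1 + 1.59N_2 = 250 and 1.2N_1 + N_2 = 199.
Substituting N_2 = 199 - 1.2N_1 into the first: N_1(1 - 1.59·1.2) = 250 - 1.59·199.
So N_1* = -66.4/-0.908 = 73.1, and then N_2* = 199 - 1.2·73.1 = 111.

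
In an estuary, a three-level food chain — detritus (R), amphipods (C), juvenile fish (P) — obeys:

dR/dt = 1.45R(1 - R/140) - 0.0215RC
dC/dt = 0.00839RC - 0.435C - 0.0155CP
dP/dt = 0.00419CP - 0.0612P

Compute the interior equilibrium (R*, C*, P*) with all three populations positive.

R* ≈ 110, C* ≈ 14.6, P* ≈ 31.3

From dP/dt = 0: 0.00419C* = 0.0612, so C* = 14.6.
From dR/dt = 0: 1.45(1 - R*/140) = 0.0215·14.6, giving R* = 140·(1 - 0.217) = 110.
From dC/dt = 0: 0.00839·110 - 0.435 = 0.0155P*, so P* = 0.485/0.0155 = 31.3.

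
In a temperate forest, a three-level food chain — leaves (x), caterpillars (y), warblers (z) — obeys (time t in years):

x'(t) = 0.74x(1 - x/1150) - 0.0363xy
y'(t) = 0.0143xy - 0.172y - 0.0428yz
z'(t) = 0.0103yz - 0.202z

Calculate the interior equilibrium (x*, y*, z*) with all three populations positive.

From dz/dt = 0: 0.0103y* = 0.202, so y* = 19.6.
From dx/dt = 0: 0.74(1 - x*/1150) = 0.0363·19.6, giving x* = 1150·(1 - 0.962) = 43.7.
From dy/dt = 0: 0.0143·43.7 - 0.172 = 0.0428z*, so z* = 0.452/0.0428 = 10.6.

x* ≈ 43.7, y* ≈ 19.6, z* ≈ 10.6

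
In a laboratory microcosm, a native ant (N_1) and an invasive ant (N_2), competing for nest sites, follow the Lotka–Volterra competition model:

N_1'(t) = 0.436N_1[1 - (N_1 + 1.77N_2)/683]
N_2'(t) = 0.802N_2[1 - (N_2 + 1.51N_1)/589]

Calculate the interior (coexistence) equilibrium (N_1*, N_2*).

Setting both brackets to zero gives the nullclines N_1 + 1.77N_2 = 683 and 1.51N_1 + N_2 = 589.
Substituting N_2 = 589 - 1.51N_1 into the first: N_1(1 - 1.77·1.51) = 683 - 1.77·589.
So N_1* = -360/-1.67 = 215, and then N_2* = 589 - 1.51·215 = 264.

N_1* ≈ 215, N_2* ≈ 264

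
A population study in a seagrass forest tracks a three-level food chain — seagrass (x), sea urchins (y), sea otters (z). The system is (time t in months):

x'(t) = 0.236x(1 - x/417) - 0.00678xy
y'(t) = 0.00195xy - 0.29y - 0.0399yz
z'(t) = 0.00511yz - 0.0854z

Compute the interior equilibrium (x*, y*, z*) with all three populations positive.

x* ≈ 217, y* ≈ 16.7, z* ≈ 3.33

From dz/dt = 0: 0.00511y* = 0.0854, so y* = 16.7.
From dx/dt = 0: 0.236(1 - x*/417) = 0.00678·16.7, giving x* = 417·(1 - 0.48) = 217.
From dy/dt = 0: 0.00195·217 - 0.29 = 0.0399z*, so z* = 0.133/0.0399 = 3.33.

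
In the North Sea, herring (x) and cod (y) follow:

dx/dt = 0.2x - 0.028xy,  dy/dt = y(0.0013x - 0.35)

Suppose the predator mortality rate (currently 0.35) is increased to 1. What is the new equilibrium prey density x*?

At the interior fixed point, setting dy/dt = 0 with y > 0 fixes x* = (predator death rate)/(xy coefficient) — independent of the other coefficients.
With the change, x* = 1/0.0013 = 769; it rises from 269.

x* ≈ 769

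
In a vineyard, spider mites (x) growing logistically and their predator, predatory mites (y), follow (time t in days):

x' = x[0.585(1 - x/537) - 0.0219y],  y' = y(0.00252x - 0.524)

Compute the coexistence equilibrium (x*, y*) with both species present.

From dy/dt = 0 with y > 0: 0.00252x* = 0.524, so x* = 208.
Substitute into dx/dt = 0: 0.585(1 - 208/537) = 0.0219y*.
The bracket is 0.613, giving y* = 0.358/0.0219 = 16.4.

x* ≈ 208, y* ≈ 16.4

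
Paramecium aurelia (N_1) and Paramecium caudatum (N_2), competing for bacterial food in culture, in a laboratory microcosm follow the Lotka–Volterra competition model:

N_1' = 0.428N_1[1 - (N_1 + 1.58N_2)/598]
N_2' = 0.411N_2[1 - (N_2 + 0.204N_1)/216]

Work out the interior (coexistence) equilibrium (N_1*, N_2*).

N_1* ≈ 379, N_2* ≈ 139

Setting both brackets to zero gives the nullclines N_1 + 1.58N_2 = 598 and 0.204N_1 + N_2 = 216.
Substituting N_2 = 216 - 0.204N_1 into the first: N_1(1 - 1.58·0.204) = 598 - 1.58·216.
So N_1* = 257/0.678 = 379, and then N_2* = 216 - 0.204·379 = 139.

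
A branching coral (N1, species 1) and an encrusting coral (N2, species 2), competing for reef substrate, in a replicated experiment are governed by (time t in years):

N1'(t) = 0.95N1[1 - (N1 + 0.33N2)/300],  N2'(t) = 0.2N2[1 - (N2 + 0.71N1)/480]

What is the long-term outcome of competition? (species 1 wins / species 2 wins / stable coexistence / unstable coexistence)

Compare the nullcline intercepts: K1/α12 = 300/0.33 = 909 > K2 = 480; K2/α21 = 480/0.71 = 676 > K1 = 300.
Since both inequalities hold, each species can invade when rare, so the interior equilibrium is stable.

stable coexistence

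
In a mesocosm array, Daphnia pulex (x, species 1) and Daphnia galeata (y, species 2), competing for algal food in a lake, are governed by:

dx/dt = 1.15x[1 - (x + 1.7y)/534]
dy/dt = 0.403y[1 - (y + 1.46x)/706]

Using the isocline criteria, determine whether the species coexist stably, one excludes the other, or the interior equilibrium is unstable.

Compare the nullcline intercepts: K1/α12 = 534/1.7 = 314 < K2 = 706; K2/α21 = 706/1.46 = 484 < K1 = 534.
Since both are reversed, neither can invade when rare; the interior point is a saddle.

unstable coexistence (outcome depends on initial conditions)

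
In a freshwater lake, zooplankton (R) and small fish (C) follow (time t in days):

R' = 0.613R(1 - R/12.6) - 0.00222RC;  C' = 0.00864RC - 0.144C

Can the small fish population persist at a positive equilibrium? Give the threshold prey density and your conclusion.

Threshold R = 16.7; K < 16.7, so no, the predator goes extinct.

The predator equation gives dC/dt > 0 only when R > 0.144/0.00864 = 16.7.
Without the predator, R → K = 12.6. Since 12.6 < 16.7, the predator cannot invade.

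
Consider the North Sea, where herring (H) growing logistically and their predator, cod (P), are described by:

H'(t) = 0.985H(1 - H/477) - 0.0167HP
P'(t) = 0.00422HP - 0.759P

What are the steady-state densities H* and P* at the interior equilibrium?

From dP/dt = 0 with P > 0: 0.00422H* = 0.759, so H* = 180.
Substitute into dH/dt = 0: 0.985(1 - 180/477) = 0.0167P*.
The bracket is 0.623, giving P* = 0.614/0.0167 = 36.7.

H* ≈ 180, P* ≈ 36.7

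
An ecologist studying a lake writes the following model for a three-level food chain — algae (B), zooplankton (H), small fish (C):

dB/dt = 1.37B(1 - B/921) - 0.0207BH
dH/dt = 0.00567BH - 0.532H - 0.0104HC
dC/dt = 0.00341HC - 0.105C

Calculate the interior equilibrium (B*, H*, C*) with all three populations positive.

B* ≈ 493, H* ≈ 30.8, C* ≈ 217

From dC/dt = 0: 0.00341H* = 0.105, so H* = 30.8.
From dB/dt = 0: 1.37(1 - B*/921) = 0.0207·30.8, giving B* = 921·(1 - 0.465) = 493.
From dH/dt = 0: 0.00567·493 - 0.532 = 0.0104C*, so C* = 2.26/0.0104 = 217.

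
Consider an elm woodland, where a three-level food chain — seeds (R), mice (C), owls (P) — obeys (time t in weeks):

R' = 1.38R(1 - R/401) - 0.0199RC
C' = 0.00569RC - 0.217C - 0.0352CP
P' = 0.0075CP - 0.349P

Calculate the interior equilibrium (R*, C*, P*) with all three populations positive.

From dP/dt = 0: 0.0075C* = 0.349, so C* = 46.5.
From dR/dt = 0: 1.38(1 - R*/401) = 0.0199·46.5, giving R* = 401·(1 - 0.671) = 132.
From dC/dt = 0: 0.00569·132 - 0.217 = 0.0352P*, so P* = 0.534/0.0352 = 15.2.

R* ≈ 132, C* ≈ 46.5, P* ≈ 15.2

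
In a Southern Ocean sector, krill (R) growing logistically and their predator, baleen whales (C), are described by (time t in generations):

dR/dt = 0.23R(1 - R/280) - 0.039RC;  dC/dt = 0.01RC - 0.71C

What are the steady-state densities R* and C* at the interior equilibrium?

From dC/dt = 0 with C > 0: 0.01R* = 0.71, so R* = 71.
Substitute into dR/dt = 0: 0.23(1 - 71/280) = 0.039C*.
The bracket is 0.746, giving C* = 0.172/0.039 = 4.4.

R* ≈ 71, C* ≈ 4.4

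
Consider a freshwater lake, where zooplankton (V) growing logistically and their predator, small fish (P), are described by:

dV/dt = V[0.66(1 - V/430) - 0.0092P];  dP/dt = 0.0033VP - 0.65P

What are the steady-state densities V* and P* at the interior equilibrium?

From dP/dt = 0 with P > 0: 0.0033V* = 0.65, so V* = 197.
Substitute into dV/dt = 0: 0.66(1 - 197/430) = 0.0092P*.
The bracket is 0.542, giving P* = 0.358/0.0092 = 38.9.

V* ≈ 197, P* ≈ 38.9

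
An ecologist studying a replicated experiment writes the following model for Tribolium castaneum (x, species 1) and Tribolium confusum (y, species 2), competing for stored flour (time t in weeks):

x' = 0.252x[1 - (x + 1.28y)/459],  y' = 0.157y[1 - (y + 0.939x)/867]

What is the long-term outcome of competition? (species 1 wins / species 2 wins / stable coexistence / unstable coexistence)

species 2 excludes species 1

Compare the nullcline intercepts: K1/α12 = 459/1.28 = 359 < K2 = 867; K2/α21 = 867/0.939 = 923 > K1 = 459.
Since the inequalities point opposite ways, species 2 can invade but species 1 cannot.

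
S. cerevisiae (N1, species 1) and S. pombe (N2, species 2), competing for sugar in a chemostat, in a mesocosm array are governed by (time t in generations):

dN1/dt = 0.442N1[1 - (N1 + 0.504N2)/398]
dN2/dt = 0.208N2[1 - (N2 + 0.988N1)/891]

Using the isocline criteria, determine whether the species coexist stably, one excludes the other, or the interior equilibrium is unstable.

Compare the nullcline intercepts: K1/α12 = 398/0.504 = 790 < K2 = 891; K2/α21 = 891/0.988 = 902 > K1 = 398.
Since the inequalities point opposite ways, species 2 can invade but species 1 cannot.

species 2 excludes species 1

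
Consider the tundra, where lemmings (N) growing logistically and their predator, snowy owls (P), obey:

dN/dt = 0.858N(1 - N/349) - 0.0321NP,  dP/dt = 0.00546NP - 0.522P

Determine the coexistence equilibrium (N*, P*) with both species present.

N* ≈ 95.6, P* ≈ 19.4

From dP/dt = 0 with P > 0: 0.00546N* = 0.522, so N* = 95.6.
Substitute into dN/dt = 0: 0.858(1 - 95.6/349) = 0.0321P*.
The bracket is 0.726, giving P* = 0.623/0.0321 = 19.4.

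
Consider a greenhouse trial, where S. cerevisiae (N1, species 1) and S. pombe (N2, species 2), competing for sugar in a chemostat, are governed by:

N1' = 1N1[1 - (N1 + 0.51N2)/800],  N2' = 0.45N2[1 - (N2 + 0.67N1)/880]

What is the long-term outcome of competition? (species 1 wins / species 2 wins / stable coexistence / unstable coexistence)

Compare the nullcline intercepts: K1/α12 = 800/0.51 = 1570 > K2 = 880; K2/α21 = 880/0.67 = 1310 > K1 = 800.
Since both inequalities hold, each species can invade when rare, so the interior equilibrium is stable.

stable coexistence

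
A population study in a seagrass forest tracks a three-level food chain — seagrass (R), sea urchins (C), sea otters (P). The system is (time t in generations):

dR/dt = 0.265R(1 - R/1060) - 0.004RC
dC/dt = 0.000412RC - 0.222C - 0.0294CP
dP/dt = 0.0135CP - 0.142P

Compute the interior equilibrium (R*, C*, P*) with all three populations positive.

R* ≈ 892, C* ≈ 10.5, P* ≈ 4.94

From dP/dt = 0: 0.0135C* = 0.142, so C* = 10.5.
From dR/dt = 0: 0.265(1 - R*/1060) = 0.004·10.5, giving R* = 1060·(1 - 0.159) = 892.
From dC/dt = 0: 0.000412·892 - 0.222 = 0.0294P*, so P* = 0.145/0.0294 = 4.94.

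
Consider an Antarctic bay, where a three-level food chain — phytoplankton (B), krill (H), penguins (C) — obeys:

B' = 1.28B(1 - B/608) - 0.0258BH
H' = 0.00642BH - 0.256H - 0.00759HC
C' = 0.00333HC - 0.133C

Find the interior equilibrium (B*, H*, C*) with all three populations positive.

From dC/dt = 0: 0.00333H* = 0.133, so H* = 39.9.
From dB/dt = 0: 1.28(1 - B*/608) = 0.0258·39.9, giving B* = 608·(1 - 0.805) = 119.
From dH/dt = 0: 0.00642·119 - 0.256 = 0.00759C*, so C* = 0.505/0.00759 = 66.5.

B* ≈ 119, H* ≈ 39.9, C* ≈ 66.5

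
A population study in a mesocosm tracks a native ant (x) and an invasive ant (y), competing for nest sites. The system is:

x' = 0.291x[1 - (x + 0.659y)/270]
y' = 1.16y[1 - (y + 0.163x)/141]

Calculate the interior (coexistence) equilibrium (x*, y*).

x* ≈ 198, y* ≈ 109

Setting both brackets to zero gives the nullclines x + 0.659y = 270 and 0.163x + y = 141.
Substituting y = 141 - 0.163x into the first: x(1 - 0.659·0.163) = 270 - 0.659·141.
So x* = 177/0.893 = 198, and then y* = 141 - 0.163·198 = 109.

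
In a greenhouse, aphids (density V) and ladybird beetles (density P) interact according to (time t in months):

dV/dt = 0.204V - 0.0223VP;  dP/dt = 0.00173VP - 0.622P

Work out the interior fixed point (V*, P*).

V* ≈ 360, P* ≈ 9.15

Set dP/dt = 0 with P > 0: 0.00173V - 0.622 = 0, so V* = 0.622/0.00173 = 360.
Set dV/dt = 0 with V > 0: 0.204 - 0.0223P = 0, so P* = 0.204/0.0223 = 9.15.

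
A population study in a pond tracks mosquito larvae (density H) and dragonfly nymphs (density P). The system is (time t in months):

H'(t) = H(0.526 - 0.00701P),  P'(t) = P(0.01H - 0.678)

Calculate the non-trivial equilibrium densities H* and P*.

Set dP/dt = 0 with P > 0: 0.01H - 0.678 = 0, so H* = 0.678/0.01 = 67.8.
Set dH/dt = 0 with H > 0: 0.526 - 0.00701P = 0, so P* = 0.526/0.00701 = 75.

H* ≈ 67.8, P* ≈ 75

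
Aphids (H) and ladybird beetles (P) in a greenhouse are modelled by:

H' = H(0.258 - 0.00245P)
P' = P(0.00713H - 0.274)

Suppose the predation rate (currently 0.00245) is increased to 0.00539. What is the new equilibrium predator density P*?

At the interior fixed point, setting dH/dt = 0 with H > 0 fixes P* = (prey growth rate)/(HP coefficient) — independent of the other coefficients.
With the change, P* = 0.258/0.00539 = 47.9; it falls from 105.

P* ≈ 47.9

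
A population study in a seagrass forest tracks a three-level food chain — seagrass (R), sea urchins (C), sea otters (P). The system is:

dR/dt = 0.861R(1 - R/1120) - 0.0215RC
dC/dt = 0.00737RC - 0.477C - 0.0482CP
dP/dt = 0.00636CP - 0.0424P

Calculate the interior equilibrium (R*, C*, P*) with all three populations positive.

R* ≈ 934, C* ≈ 6.67, P* ≈ 133

From dP/dt = 0: 0.00636C* = 0.0424, so C* = 6.67.
From dR/dt = 0: 0.861(1 - R*/1120) = 0.0215·6.67, giving R* = 1120·(1 - 0.166) = 934.
From dC/dt = 0: 0.00737·934 - 0.477 = 0.0482P*, so P* = 6.4/0.0482 = 133.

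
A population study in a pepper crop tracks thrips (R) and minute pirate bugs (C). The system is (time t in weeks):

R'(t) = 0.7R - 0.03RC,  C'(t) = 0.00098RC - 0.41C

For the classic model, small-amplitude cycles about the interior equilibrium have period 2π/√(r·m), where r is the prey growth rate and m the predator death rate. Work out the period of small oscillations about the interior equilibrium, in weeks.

T ≈ 11.7 weeks

Here r = 0.7 and m = 0.41, so r·m = 0.287.
ω = √0.287 = 0.536 per week, hence T = 2π/ω ≈ 11.7 weeks.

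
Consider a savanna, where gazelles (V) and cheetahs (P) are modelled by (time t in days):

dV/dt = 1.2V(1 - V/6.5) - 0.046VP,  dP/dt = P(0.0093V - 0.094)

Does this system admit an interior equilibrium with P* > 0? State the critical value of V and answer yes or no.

The predator equation gives dP/dt > 0 only when V > 0.094/0.0093 = 10.1.
Without the predator, V → K = 6.5. Since 6.5 < 10.1, the predator cannot invade.

Threshold V = 10.1; K < 10.1, so no, the predator goes extinct.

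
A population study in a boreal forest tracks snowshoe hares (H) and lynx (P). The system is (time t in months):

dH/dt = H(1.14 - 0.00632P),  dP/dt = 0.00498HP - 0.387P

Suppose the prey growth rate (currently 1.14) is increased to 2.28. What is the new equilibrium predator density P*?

P* ≈ 361

At the interior fixed point, setting dH/dt = 0 with H > 0 fixes P* = (prey growth rate)/(HP coefficient) — independent of the other coefficients.
With the change, P* = 2.28/0.00632 = 361; it rises from 180.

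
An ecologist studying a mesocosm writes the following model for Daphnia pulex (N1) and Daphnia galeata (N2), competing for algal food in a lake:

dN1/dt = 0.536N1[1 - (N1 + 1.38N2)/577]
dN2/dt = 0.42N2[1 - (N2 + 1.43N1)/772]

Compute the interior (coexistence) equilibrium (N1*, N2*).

Setting both brackets to zero gives the nullclines N1 + 1.38N2 = 577 and 1.43N1 + N2 = 772.
Substituting N2 = 772 - 1.43N1 into the first: N1(1 - 1.38·1.43) = 577 - 1.38·772.
So N1* = -488/-0.973 = 502, and then N2* = 772 - 1.43·502 = 54.6.

N1* ≈ 502, N2* ≈ 54.6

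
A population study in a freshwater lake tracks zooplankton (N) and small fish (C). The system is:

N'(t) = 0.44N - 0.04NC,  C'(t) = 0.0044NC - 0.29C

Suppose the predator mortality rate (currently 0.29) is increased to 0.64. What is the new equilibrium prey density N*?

N* ≈ 145

At the interior fixed point, setting dC/dt = 0 with C > 0 fixes N* = (predator death rate)/(NC coefficient) — independent of the other coefficients.
With the change, N* = 0.64/0.0044 = 145; it rises from 65.9.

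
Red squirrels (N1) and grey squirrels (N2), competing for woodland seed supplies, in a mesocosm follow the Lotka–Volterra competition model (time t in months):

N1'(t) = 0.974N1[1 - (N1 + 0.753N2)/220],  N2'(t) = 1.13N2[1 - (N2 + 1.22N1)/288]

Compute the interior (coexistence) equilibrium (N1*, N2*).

Setting both brackets to zero gives the nullclines N1 + 0.753N2 = 220 and 1.22N1 + N2 = 288.
Substituting N2 = 288 - 1.22N1 into the first: N1(1 - 0.753·1.22) = 220 - 0.753·288.
So N1* = 3.14/0.0813 = 38.6, and then N2* = 288 - 1.22·38.6 = 241.

N1* ≈ 38.6, N2* ≈ 241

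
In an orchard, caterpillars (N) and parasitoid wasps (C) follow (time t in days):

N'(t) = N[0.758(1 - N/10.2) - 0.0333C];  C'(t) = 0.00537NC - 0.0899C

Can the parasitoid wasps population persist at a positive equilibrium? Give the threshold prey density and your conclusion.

The predator equation gives dC/dt > 0 only when N > 0.0899/0.00537 = 16.7.
Without the predator, N → K = 10.2. Since 10.2 < 16.7, the predator cannot invade.

Threshold N = 16.7; K < 16.7, so no, the predator goes extinct.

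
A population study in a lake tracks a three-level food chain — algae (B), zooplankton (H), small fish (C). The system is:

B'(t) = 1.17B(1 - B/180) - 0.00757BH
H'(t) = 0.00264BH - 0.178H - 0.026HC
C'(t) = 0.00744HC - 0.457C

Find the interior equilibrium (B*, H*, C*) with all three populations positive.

B* ≈ 108, H* ≈ 61.4, C* ≈ 4.17

From dC/dt = 0: 0.00744H* = 0.457, so H* = 61.4.
From dB/dt = 0: 1.17(1 - B*/180) = 0.00757·61.4, giving B* = 180·(1 - 0.397) = 108.
From dH/dt = 0: 0.00264·108 - 0.178 = 0.026C*, so C* = 0.108/0.026 = 4.17.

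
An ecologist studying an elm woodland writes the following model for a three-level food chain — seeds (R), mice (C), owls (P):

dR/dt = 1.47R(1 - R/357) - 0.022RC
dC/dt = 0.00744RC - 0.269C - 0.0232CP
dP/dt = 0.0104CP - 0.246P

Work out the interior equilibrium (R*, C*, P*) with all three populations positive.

R* ≈ 231, C* ≈ 23.7, P* ≈ 62.4

From dP/dt = 0: 0.0104C* = 0.246, so C* = 23.7.
From dR/dt = 0: 1.47(1 - R*/357) = 0.022·23.7, giving R* = 357·(1 - 0.354) = 231.
From dC/dt = 0: 0.00744·231 - 0.269 = 0.0232P*, so P* = 1.45/0.0232 = 62.4.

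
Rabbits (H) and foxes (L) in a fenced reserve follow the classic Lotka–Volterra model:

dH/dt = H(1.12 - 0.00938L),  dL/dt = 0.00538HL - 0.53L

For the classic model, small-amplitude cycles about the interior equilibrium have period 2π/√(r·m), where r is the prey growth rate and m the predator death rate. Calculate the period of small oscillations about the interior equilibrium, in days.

T ≈ 8.16 days

Here r = 1.12 and m = 0.53, so r·m = 0.594.
ω = √0.594 = 0.77 per day, hence T = 2π/ω ≈ 8.16 days.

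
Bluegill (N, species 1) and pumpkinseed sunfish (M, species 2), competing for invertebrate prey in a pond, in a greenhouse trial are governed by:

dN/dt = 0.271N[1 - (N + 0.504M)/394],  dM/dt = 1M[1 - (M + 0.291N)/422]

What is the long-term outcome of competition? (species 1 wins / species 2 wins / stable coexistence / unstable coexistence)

Compare the nullcline intercepts: K1/α12 = 394/0.504 = 782 > K2 = 422; K2/α21 = 422/0.291 = 1450 > K1 = 394.
Since both inequalities hold, each species can invade when rare, so the interior equilibrium is stable.

stable coexistence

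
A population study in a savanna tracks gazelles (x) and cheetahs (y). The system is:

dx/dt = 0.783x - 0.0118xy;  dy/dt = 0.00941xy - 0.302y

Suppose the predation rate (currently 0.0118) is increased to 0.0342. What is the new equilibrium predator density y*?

At the interior fixed point, setting dx/dt = 0 with x > 0 fixes y* = (prey growth rate)/(xy coefficient) — independent of the other coefficients.
With the change, y* = 0.783/0.0342 = 22.9; it falls from 66.4.

y* ≈ 22.9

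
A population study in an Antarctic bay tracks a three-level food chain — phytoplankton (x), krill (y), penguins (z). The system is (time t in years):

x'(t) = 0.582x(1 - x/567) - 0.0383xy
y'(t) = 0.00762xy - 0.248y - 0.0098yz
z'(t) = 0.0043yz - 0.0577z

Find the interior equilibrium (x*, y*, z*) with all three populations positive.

From dz/dt = 0: 0.0043y* = 0.0577, so y* = 13.4.
From dx/dt = 0: 0.582(1 - x*/567) = 0.0383·13.4, giving x* = 567·(1 - 0.883) = 66.3.
From dy/dt = 0: 0.00762·66.3 - 0.248 = 0.0098z*, so z* = 0.257/0.0098 = 26.3.

x* ≈ 66.3, y* ≈ 13.4, z* ≈ 26.3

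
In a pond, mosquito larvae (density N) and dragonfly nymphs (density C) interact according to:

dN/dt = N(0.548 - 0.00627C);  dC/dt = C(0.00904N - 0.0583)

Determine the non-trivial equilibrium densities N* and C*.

Set dC/dt = 0 with C > 0: 0.00904N - 0.0583 = 0, so N* = 0.0583/0.00904 = 6.45.
Set dN/dt = 0 with N > 0: 0.548 - 0.00627C = 0, so C* = 0.548/0.00627 = 87.4.

N* ≈ 6.45, C* ≈ 87.4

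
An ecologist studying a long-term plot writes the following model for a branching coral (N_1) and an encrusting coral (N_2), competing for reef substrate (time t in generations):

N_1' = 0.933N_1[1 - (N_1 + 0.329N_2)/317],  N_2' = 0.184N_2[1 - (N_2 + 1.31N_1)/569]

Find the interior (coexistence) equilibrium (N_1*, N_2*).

Setting both brackets to zero gives the nullclines N_1 + 0.329N_2 = 317 and 1.31N_1 + N_2 = 569.
Substituting N_2 = 569 - 1.31N_1 into the first: N_1(1 - 0.329·1.31) = 317 - 0.329·569.
So N_1* = 130/0.569 = 228, and then N_2* = 569 - 1.31·228 = 270.

N_1* ≈ 228, N_2* ≈ 270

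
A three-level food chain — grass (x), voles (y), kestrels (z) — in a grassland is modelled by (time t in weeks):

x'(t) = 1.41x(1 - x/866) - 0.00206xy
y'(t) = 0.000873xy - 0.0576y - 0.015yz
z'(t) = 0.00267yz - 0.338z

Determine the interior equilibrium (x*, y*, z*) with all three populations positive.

x* ≈ 706, y* ≈ 127, z* ≈ 37.2

From dz/dt = 0: 0.00267y* = 0.338, so y* = 127.
From dx/dt = 0: 1.41(1 - x*/866) = 0.00206·127, giving x* = 866·(1 - 0.185) = 706.
From dy/dt = 0: 0.000873·706 - 0.0576 = 0.015z*, so z* = 0.559/0.015 = 37.2.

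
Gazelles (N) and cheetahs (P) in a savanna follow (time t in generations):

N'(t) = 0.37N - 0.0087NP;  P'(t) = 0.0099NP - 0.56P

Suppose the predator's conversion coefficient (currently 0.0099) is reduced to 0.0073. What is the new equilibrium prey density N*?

N* ≈ 76.7

At the interior fixed point, setting dP/dt = 0 with P > 0 fixes N* = (predator death rate)/(NP coefficient) — independent of the other coefficients.
With the change, N* = 0.56/0.0073 = 76.7; it rises from 56.6.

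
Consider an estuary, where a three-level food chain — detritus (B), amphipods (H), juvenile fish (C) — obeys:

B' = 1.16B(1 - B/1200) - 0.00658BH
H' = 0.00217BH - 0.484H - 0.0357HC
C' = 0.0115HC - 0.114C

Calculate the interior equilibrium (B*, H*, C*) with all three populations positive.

From dC/dt = 0: 0.0115H* = 0.114, so H* = 9.91.
From dB/dt = 0: 1.16(1 - B*/1200) = 0.00658·9.91, giving B* = 1200·(1 - 0.0562) = 1130.
From dH/dt = 0: 0.00217·1130 - 0.484 = 0.0357C*, so C* = 1.97/0.0357 = 55.3.

B* ≈ 1130, H* ≈ 9.91, C* ≈ 55.3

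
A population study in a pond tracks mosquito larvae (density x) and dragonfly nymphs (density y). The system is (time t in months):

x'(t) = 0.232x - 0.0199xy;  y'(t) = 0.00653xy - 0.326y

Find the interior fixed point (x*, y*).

x* ≈ 49.9, y* ≈ 11.7

Set dy/dt = 0 with y > 0: 0.00653x - 0.326 = 0, so x* = 0.326/0.00653 = 49.9.
Set dx/dt = 0 with x > 0: 0.232 - 0.0199y = 0, so y* = 0.232/0.0199 = 11.7.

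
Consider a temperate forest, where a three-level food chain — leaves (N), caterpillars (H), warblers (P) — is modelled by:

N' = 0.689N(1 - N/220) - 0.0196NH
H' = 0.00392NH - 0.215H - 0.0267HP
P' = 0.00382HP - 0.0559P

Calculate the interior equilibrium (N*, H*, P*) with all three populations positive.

From dP/dt = 0: 0.00382H* = 0.0559, so H* = 14.6.
From dN/dt = 0: 0.689(1 - N*/220) = 0.0196·14.6, giving N* = 220·(1 - 0.416) = 128.
From dH/dt = 0: 0.00392·128 - 0.215 = 0.0267P*, so P* = 0.288/0.0267 = 10.8.

N* ≈ 128, H* ≈ 14.6, P* ≈ 10.8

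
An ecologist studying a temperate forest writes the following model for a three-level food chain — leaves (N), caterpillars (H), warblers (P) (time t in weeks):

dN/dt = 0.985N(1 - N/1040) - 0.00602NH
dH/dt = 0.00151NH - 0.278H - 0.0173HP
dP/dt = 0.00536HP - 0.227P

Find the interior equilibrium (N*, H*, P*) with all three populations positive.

N* ≈ 771, H* ≈ 42.4, P* ≈ 51.2

From dP/dt = 0: 0.00536H* = 0.227, so H* = 42.4.
From dN/dt = 0: 0.985(1 - N*/1040) = 0.00602·42.4, giving N* = 1040·(1 - 0.259) = 771.
From dH/dt = 0: 0.00151·771 - 0.278 = 0.0173P*, so P* = 0.886/0.0173 = 51.2.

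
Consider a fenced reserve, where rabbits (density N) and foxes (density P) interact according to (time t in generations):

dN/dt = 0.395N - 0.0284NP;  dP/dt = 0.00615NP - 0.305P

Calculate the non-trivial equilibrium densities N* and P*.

N* ≈ 49.6, P* ≈ 13.9

Set dP/dt = 0 with P > 0: 0.00615N - 0.305 = 0, so N* = 0.305/0.00615 = 49.6.
Set dN/dt = 0 with N > 0: 0.395 - 0.0284P = 0, so P* = 0.395/0.0284 = 13.9.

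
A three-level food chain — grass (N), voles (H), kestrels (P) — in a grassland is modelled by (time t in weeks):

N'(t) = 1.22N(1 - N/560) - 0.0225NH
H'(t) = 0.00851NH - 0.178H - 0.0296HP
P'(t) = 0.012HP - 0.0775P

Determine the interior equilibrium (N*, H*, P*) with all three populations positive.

N* ≈ 493, H* ≈ 6.46, P* ≈ 136

From dP/dt = 0: 0.012H* = 0.0775, so H* = 6.46.
From dN/dt = 0: 1.22(1 - N*/560) = 0.0225·6.46, giving N* = 560·(1 - 0.119) = 493.
From dH/dt = 0: 0.00851·493 - 0.178 = 0.0296P*, so P* = 4.02/0.0296 = 136.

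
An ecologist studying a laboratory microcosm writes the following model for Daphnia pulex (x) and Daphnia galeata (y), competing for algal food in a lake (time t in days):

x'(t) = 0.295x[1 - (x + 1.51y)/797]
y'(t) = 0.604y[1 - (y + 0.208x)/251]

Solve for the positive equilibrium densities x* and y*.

Setting both brackets to zero gives the nullclines x + 1.51y = 797 and 0.208x + y = 251.
Substituting y = 251 - 0.208x into the first: x(1 - 1.51·0.208) = 797 - 1.51·251.
So x* = 418/0.686 = 609, and then y* = 251 - 0.208·609 = 124.

x* ≈ 609, y* ≈ 124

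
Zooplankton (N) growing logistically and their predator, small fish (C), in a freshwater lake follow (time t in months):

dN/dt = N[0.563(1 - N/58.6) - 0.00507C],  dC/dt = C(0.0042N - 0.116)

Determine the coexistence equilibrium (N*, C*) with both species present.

From dC/dt = 0 with C > 0: 0.0042N* = 0.116, so N* = 27.6.
Substitute into dN/dt = 0: 0.563(1 - 27.6/58.6) = 0.00507C*.
The bracket is 0.529, giving C* = 0.298/0.00507 = 58.7.

N* ≈ 27.6, C* ≈ 58.7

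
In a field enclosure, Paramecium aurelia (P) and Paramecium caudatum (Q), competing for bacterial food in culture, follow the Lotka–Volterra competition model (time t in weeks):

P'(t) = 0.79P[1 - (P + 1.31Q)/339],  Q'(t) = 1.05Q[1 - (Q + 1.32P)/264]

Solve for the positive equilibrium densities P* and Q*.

Setting both brackets to zero gives the nullclines P + 1.31Q = 339 and 1.32P + Q = 264.
Substituting Q = 264 - 1.32P into the first: P(1 - 1.31·1.32) = 339 - 1.31·264.
So P* = -6.84/-0.729 = 9.38, and then Q* = 264 - 1.32·9.38 = 252.

P* ≈ 9.38, Q* ≈ 252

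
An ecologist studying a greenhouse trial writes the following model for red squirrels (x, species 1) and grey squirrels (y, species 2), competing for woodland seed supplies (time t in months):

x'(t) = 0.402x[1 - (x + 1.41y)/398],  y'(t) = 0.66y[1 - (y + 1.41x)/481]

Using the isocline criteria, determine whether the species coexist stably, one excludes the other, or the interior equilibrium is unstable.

unstable coexistence (outcome depends on initial conditions)

Compare the nullcline intercepts: K1/α12 = 398/1.41 = 282 < K2 = 481; K2/α21 = 481/1.41 = 341 < K1 = 398.
Since both are reversed, neither can invade when rare; the interior point is a saddle.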